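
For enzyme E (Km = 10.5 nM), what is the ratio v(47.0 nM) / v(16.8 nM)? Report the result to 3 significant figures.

1.33

Since Vmax cancels, v₂/v₁ = [S]₂(Km+[S]₁) / [S]₁(Km+[S]₂).
= 47.0×(10.5+16.8) / (16.8×(10.5+47.0)) = 1283/966.0 = 1.33.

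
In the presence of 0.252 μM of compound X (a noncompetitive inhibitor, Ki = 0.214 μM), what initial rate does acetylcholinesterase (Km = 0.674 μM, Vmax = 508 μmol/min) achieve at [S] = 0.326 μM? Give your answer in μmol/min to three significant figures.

With α = 1 + [I]/Ki = 1 + 0.252/0.214 = 2.178, the noncompetitive rate law is v = (Vmax/α)·[S] / (Km + [S]).
v = (508/2.178)×0.326 / (0.674 + 0.326) = 76.05/1.000 = 76.1 μmol/min.

76.1 μmol/min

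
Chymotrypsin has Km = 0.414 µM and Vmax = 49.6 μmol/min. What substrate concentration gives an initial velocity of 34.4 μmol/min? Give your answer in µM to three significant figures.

0.937 µM

The required fractional saturation is v/Vmax = 34.4/49.6 = 0.6935.
Then [S]/(Km+[S]) = 0.6935 ⇒ [S] = 0.414 × 0.6935/(1 − 0.6935) = 0.937 µM.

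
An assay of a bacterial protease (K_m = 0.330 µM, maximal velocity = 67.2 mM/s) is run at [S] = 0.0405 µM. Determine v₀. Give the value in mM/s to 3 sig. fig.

[S]/(Km+[S]) = 0.0405/0.3705 = 0.1093, the fractional saturation.
v = 0.1093 × Vmax = 0.1093 × 67.2 = 7.35 mM/s.

7.35 mM/s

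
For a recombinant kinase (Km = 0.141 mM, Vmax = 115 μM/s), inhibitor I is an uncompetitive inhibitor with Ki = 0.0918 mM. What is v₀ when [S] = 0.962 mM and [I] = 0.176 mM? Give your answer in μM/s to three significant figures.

α = 1 + [I]/Ki = 1 + 0.176/0.0918 = 2.917.
For an uncompetitive inhibitor, both parameters are divided by α, giving Vmax/α and Km/α: Km,app = 0.0483 mM, Vmax,app = 39.4 μM/s.
v = Vmax,app·[S]/(Km,app + [S]) = 39.4 × 0.962/(0.0483 + 0.962) = 37.5 μM/s.

37.5 μM/s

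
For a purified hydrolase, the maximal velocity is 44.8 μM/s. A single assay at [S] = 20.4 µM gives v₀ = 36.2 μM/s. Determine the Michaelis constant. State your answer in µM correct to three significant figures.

4.85 µM

From v = Vmax[S]/(Km+[S]), Km = [S](Vmax − v)/v.
Km = 20.4 × (44.8 − 36.2) / 36.2 = 175.4/36.2 = 4.85 µM.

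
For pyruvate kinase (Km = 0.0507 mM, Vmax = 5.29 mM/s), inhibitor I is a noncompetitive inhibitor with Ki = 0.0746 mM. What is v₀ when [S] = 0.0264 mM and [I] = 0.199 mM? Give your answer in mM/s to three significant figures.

0.494 mM/s

α = 1 + [I]/Ki = 1 + 0.199/0.0746 = 3.668.
For a noncompetitive inhibitor, Vmax is reduced to Vmax/α while Km is unchanged: Km,app = 0.0507 mM, Vmax,app = 1.44 mM/s.
v = Vmax,app·[S]/(Km,app + [S]) = 1.44 × 0.0264/(0.0507 + 0.0264) = 0.494 mM/s.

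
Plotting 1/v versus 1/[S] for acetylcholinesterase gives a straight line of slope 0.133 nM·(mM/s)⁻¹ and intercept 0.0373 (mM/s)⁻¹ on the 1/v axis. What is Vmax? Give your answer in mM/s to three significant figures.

26.8 mM/s

The y-intercept of a Lineweaver–Burk plot equals 1/Vmax, so Vmax = 1/0.0373 = 26.8 mM/s.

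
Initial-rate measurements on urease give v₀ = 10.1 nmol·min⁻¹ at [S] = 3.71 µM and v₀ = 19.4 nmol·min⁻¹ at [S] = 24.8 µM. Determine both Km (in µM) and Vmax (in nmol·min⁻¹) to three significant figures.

Km = 4.79 µM; Vmax = 23.1 nmol·min⁻¹

In reciprocal form, 1/v = (Km/Vmax)·(1/[S]) + 1/Vmax. The two points give (1/[S], 1/v) = (0.2695, 0.09901) and (0.04032, 0.05155).
Slope = (0.09901 − 0.05155)/(0.2695 − 0.04032) = 0.2071; intercept = 0.09901 − 0.2071×0.2695 = 0.04320.
Vmax = 1/intercept = 23.1 nmol·min⁻¹; Km = slope × Vmax = 0.2071 × 23.1 = 4.79 µM.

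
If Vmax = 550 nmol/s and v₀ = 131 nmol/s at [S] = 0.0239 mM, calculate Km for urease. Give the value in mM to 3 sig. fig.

0.0764 mM

From v = Vmax[S]/(Km+[S]), Km = [S](Vmax − v)/v.
Km = 0.0239 × (550 − 131) / 131 = 10.01/131 = 0.0764 mM.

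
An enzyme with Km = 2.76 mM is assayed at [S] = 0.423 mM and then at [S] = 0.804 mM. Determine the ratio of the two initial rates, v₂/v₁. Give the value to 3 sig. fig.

1.70

Since Vmax cancels, v₂/v₁ = [S]₂(Km+[S]₁) / [S]₁(Km+[S]₂).
= 0.804×(2.76+0.423) / (0.423×(2.76+0.804)) = 2.559/1.508 = 1.70.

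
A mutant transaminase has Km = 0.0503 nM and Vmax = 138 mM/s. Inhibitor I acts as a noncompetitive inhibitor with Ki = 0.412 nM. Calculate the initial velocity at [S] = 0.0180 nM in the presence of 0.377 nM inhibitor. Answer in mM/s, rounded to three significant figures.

19.0 mM/s

With α = 1 + [I]/Ki = 1 + 0.377/0.412 = 1.915, the noncompetitive rate law is v = (Vmax/α)·[S] / (Km + [S]).
v = (138/1.915)×0.0180 / (0.0503 + 0.0180) = 1.297/0.06830 = 19.0 mM/s.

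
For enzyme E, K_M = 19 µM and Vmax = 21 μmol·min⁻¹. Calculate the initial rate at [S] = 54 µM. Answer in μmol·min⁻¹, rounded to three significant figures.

15.5 μmol·min⁻¹

v = Vmax·[S]/(Km + [S]) = 21 × 54 / (19 + 54)
  = 1134 / 73.00 = 15.5 μmol·min⁻¹.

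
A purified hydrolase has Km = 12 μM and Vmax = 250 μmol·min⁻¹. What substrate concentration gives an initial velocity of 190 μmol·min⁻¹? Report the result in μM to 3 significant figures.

Rearranging v = Vmax[S]/(Km+[S]) gives [S] = Km·v/(Vmax − v).
[S] = 12 × 190 / (250 − 190) = 2280/60.00 = 38.0 μM.

38.0 μM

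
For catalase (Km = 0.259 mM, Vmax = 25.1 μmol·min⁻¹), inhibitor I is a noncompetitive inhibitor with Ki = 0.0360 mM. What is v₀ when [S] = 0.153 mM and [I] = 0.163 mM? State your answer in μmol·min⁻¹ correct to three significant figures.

α = 1 + [I]/Ki = 1 + 0.163/0.0360 = 5.528.
For a noncompetitive inhibitor, Vmax is reduced to Vmax/α while Km is unchanged: Km,app = 0.259 mM, Vmax,app = 4.54 μmol·min⁻¹.
v = Vmax,app·[S]/(Km,app + [S]) = 4.54 × 0.153/(0.259 + 0.153) = 1.69 μmol·min⁻¹.

1.69 μmol·min⁻¹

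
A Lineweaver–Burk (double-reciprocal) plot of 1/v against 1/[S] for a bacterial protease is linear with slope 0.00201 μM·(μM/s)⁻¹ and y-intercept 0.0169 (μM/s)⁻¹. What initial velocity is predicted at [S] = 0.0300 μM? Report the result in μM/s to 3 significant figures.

The y-intercept is 1/Vmax, so Vmax = 1/0.0169 = 59.2 μM/s.
The slope is Km/Vmax, so Km = 0.00201 × 59.2 = 0.119 μM.
Then v = 59.2 × 0.0300/(0.119 + 0.0300) = 11.9 μM/s.

11.9 μM/s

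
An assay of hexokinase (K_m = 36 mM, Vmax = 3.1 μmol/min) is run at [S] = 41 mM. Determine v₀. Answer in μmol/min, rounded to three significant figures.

[S]/(Km+[S]) = 41/77.00 = 0.5325, the fractional saturation.
v = 0.5325 × Vmax = 0.5325 × 3.1 = 1.65 μmol/min.

1.65 μmol/min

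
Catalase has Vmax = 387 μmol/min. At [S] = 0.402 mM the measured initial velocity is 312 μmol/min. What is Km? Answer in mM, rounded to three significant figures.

From v = Vmax[S]/(Km+[S]), Km = [S](Vmax − v)/v.
Km = 0.402 × (387 − 312) / 312 = 30.15/312 = 0.0966 mM.

0.0966 mM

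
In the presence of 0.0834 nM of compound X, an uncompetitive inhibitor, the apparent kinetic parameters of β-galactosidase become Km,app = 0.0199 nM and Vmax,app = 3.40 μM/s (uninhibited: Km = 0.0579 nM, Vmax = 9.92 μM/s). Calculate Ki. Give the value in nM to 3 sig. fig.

0.0435 nM

Uncompetitive: Vmax,app = Vmax/α (and Km,app = Km/α) with α = 1 + [I]/Ki.
α = Vmax/Vmax,app = 9.92/3.40 = 2.918.
Ki = [I]/(α − 1) = 0.0834/1.918 = 0.0435 nM.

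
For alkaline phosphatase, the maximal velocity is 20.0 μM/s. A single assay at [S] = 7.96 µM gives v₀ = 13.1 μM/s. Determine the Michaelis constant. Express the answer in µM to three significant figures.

From v = Vmax[S]/(Km+[S]), Km = [S](Vmax − v)/v.
Km = 7.96 × (20.0 − 13.1) / 13.1 = 54.92/13.1 = 4.19 µM.

4.19 µM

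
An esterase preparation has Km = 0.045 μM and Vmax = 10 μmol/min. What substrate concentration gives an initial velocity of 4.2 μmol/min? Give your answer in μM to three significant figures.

The required fractional saturation is v/Vmax = 4.2/10 = 0.4200.
Then [S]/(Km+[S]) = 0.4200 ⇒ [S] = 0.045 × 0.4200/(1 − 0.4200) = 0.0326 μM.

0.0326 μM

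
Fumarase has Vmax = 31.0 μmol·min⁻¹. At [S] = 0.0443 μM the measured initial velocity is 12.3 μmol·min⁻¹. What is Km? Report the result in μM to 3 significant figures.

0.0674 μM

v/Vmax = 12.3/31.0 = 0.3968 = [S]/(Km+[S]).
So Km + [S] = [S]/0.3968 = 0.1117 μM, giving Km = 0.1117 − 0.0443 = 0.0674 μM.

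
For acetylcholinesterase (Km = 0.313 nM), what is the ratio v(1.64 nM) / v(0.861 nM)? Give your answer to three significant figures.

Since Vmax cancels, v₂/v₁ = [S]₂(Km+[S]₁) / [S]₁(Km+[S]₂).
= 1.64×(0.313+0.861) / (0.861×(0.313+1.64)) = 1.925/1.682 = 1.15.

1.15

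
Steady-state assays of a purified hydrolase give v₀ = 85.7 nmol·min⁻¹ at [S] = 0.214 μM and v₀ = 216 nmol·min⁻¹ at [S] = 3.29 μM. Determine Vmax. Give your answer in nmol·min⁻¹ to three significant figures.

242 nmol·min⁻¹

From v = Vmax[S]/(Km+[S]), each point gives Vmax = v(Km+[S])/[S].
Equating: 85.7(Km+0.214)/0.214 = 216(Km+3.29)/3.29.
400.5·Km + 85.7 = 65.65·Km + 216, so (400.5 − 65.65)·Km = 216 − 85.7.
Km = 130.3/334.8 = 0.389 μM; then Vmax = 85.7(0.389+0.214)/0.214 = 242 nmol·min⁻¹.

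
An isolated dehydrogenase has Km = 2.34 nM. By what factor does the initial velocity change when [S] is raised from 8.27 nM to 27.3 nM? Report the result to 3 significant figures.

1.18

The fractional saturations are [S]/(Km+[S]) = 8.27/10.61 = 0.7795 and 27.3/29.64 = 0.9211.
v₂/v₁ is just their ratio: 0.9211/0.7795 = 1.18.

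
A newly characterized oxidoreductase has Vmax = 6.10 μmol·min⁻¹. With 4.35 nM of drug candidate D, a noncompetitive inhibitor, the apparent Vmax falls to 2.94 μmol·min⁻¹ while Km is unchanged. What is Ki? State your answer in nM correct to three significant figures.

Noncompetitive: Vmax,app = Vmax/α with α = 1 + [I]/Ki.
α = Vmax/Vmax,app = 6.10/2.94 = 2.075.
Since α = 1 + [I]/Ki, [I]/Ki = 2.075 − 1 = 1.075 and Ki = 4.35/1.075 = 4.05 nM.

4.05 nM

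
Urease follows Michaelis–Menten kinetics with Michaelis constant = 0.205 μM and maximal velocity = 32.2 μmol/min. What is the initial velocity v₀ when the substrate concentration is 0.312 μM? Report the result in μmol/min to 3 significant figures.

v = Vmax·[S]/(Km + [S]) = 32.2 × 0.312 / (0.205 + 0.312)
  = 10.05 / 0.5170 = 19.4 μmol/min.

19.4 μmol/min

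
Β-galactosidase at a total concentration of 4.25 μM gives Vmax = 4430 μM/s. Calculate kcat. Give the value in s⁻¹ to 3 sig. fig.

kcat = Vmax/[E]total = 4430 μM/s / 4.25 μM = 1040 s⁻¹.

1040 s⁻¹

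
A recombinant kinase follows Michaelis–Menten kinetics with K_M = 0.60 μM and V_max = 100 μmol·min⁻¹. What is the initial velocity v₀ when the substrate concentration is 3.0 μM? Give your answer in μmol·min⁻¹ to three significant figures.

83.3 μmol·min⁻¹

[S]/(Km+[S]) = 3.0/3.600 = 0.8333, the fractional saturation.
v = 0.8333 × Vmax = 0.8333 × 100 = 83.3 μmol·min⁻¹.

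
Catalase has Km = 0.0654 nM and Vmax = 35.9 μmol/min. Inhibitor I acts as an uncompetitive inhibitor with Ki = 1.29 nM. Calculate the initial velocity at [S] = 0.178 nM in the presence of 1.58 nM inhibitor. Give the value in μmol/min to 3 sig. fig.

With α = 1 + [I]/Ki = 1 + 1.58/1.29 = 2.225, the uncompetitive rate law is v = (Vmax/α)·[S] / (Km/α + [S]).
v = (35.9/2.225)×0.178 / (0.0654/2.225 + 0.178) = 2.872/0.2074 = 13.8 μmol/min.

13.8 μmol/min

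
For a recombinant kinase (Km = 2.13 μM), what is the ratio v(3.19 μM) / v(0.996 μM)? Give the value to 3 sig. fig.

1.88

Since Vmax cancels, v₂/v₁ = [S]₂(Km+[S]₁) / [S]₁(Km+[S]₂).
= 3.19×(2.13+0.996) / (0.996×(2.13+3.19)) = 9.972/5.299 = 1.88.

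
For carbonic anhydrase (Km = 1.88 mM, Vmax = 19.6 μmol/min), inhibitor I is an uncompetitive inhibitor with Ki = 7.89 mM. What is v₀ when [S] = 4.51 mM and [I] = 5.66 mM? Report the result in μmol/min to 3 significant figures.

9.18 μmol/min

α = 1 + [I]/Ki = 1 + 5.66/7.89 = 1.717.
For an uncompetitive inhibitor, both parameters are divided by α, giving Vmax/α and Km/α: Km,app = 1.09 mM, Vmax,app = 11.4 μmol/min.
v = Vmax,app·[S]/(Km,app + [S]) = 11.4 × 4.51/(1.09 + 4.51) = 9.18 μmol/min.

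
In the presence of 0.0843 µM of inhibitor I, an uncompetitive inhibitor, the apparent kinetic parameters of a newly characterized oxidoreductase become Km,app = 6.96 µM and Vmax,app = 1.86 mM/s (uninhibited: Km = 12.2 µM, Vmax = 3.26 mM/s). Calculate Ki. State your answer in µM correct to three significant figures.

Uncompetitive: Vmax,app = Vmax/α (and Km,app = Km/α) with α = 1 + [I]/Ki.
α = Vmax/Vmax,app = 3.26/1.86 = 1.753.
Ki = [I]/(α − 1) = 0.0843/0.7527 = 0.112 µM.

0.112 µM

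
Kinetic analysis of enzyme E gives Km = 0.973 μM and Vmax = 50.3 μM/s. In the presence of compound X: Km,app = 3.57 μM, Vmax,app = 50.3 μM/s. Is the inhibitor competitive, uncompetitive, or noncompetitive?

Km increases (0.973 → 3.57 μM) while Vmax is unchanged — the hallmark of competitive inhibition.

competitive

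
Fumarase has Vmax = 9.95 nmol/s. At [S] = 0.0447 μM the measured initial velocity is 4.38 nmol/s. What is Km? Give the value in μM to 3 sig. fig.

0.0568 μM

From v = Vmax[S]/(Km+[S]), Km = [S](Vmax − v)/v.
Km = 0.0447 × (9.95 − 4.38) / 4.38 = 0.2490/4.38 = 0.0568 μM.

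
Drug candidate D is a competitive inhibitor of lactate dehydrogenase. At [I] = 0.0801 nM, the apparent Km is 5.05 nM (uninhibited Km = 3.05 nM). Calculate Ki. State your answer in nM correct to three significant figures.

Competitive: Km,app = α·Km with α = 1 + [I]/Ki.
α = Km,app/Km = 5.05/3.05 = 1.656.
Since α = 1 + [I]/Ki, [I]/Ki = 1.656 − 1 = 0.6557 and Ki = 0.0801/0.6557 = 0.122 nM.

0.122 nM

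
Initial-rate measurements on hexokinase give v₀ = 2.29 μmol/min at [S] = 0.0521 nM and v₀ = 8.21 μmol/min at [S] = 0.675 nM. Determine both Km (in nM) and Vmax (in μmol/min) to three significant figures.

From v = Vmax[S]/(Km+[S]), each point gives Vmax = v(Km+[S])/[S].
Equating: 2.29(Km+0.0521)/0.0521 = 8.21(Km+0.675)/0.675.
43.95·Km + 2.29 = 12.16·Km + 8.21, so (43.95 − 12.16)·Km = 8.21 − 2.29.
Km = 5.920/31.79 = 0.186 nM; then Vmax = 2.29(0.186+0.0521)/0.0521 = 10.5 μmol/min.

Km = 0.186 nM; Vmax = 10.5 μmol/min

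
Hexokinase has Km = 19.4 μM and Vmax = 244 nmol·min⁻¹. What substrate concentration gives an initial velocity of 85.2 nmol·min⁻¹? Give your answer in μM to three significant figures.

10.4 μM

The required fractional saturation is v/Vmax = 85.2/244 = 0.3492.
Then [S]/(Km+[S]) = 0.3492 ⇒ [S] = 19.4 × 0.3492/(1 − 0.3492) = 10.4 μM.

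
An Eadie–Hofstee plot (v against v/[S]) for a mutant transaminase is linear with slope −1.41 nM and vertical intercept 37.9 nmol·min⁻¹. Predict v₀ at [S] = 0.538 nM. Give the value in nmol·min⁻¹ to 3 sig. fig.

In the Eadie–Hofstee form v = Vmax − Km·(v/[S]), the slope is −Km and the intercept is Vmax, so Km = 1.41 nM and Vmax = 37.9 nmol·min⁻¹.
v = 37.9 × 0.538/(1.41 + 0.538) = 10.5 nmol·min⁻¹.

10.5 nmol·min⁻¹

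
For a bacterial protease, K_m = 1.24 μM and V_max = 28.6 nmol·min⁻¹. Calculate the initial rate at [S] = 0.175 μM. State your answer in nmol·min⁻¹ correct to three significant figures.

[S]/(Km+[S]) = 0.175/1.415 = 0.1237, the fractional saturation.
v = 0.1237 × Vmax = 0.1237 × 28.6 = 3.54 nmol·min⁻¹.

3.54 nmol·min⁻¹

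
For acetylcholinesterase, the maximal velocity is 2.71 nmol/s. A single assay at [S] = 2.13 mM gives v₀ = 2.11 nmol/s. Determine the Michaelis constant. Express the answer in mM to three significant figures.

v/Vmax = 2.11/2.71 = 0.7786 = [S]/(Km+[S]).
So Km + [S] = [S]/0.7786 = 2.736 mM, giving Km = 2.736 − 2.13 = 0.606 mM.

0.606 mM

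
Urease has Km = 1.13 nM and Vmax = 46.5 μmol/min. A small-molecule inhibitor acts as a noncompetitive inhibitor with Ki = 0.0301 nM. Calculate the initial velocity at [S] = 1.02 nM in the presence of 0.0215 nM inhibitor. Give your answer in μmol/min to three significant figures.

12.9 μmol/min

With α = 1 + [I]/Ki = 1 + 0.0215/0.0301 = 1.714, the noncompetitive rate law is v = (Vmax/α)·[S] / (Km + [S]).
v = (46.5/1.714)×1.02 / (1.13 + 1.02) = 27.67/2.150 = 12.9 μmol/min.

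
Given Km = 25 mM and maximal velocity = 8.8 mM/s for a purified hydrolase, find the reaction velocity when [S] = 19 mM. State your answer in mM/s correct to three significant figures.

3.80 mM/s

[S]/(Km+[S]) = 19/44.00 = 0.4318, the fractional saturation.
v = 0.4318 × Vmax = 0.4318 × 8.8 = 3.80 mM/s.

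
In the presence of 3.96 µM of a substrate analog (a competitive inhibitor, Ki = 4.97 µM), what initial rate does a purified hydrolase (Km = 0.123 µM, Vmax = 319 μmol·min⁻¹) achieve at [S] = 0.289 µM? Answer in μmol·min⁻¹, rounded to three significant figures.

With α = 1 + [I]/Ki = 1 + 3.96/4.97 = 1.797, the competitive rate law is v = Vmax[S] / (αKm + [S]).
v = 319×0.289 / (1.797×0.123 + 0.289) = 92.19/0.5100 = 181 μmol·min⁻¹.

181 μmol·min⁻¹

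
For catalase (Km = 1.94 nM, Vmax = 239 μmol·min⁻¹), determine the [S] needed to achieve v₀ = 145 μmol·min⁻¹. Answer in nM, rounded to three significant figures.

2.99 nM

The required fractional saturation is v/Vmax = 145/239 = 0.6067.
Then [S]/(Km+[S]) = 0.6067 ⇒ [S] = 1.94 × 0.6067/(1 − 0.6067) = 2.99 nM.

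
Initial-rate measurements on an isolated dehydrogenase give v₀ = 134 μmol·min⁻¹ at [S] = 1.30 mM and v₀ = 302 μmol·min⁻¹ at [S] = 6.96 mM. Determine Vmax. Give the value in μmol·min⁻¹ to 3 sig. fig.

424 μmol·min⁻¹

In reciprocal form, 1/v = (Km/Vmax)·(1/[S]) + 1/Vmax. The two points give (1/[S], 1/v) = (0.7692, 0.007463) and (0.1437, 0.003311).
Slope = (0.007463 − 0.003311)/(0.7692 − 0.1437) = 0.006636; intercept = 0.007463 − 0.006636×0.7692 = 0.002358.
Vmax = 1/intercept = 424 μmol·min⁻¹; Km = slope × Vmax = 0.006636 × 424 = 2.81 mM.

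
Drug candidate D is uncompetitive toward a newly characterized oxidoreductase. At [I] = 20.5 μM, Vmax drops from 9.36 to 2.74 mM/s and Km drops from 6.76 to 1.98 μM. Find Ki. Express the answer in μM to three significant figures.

Uncompetitive: Vmax,app = Vmax/α (and Km,app = Km/α) with α = 1 + [I]/Ki.
α = Vmax/Vmax,app = 9.36/2.74 = 3.416.
Ki = [I]/(α − 1) = 20.5/2.416 = 8.48 μM.

8.48 μM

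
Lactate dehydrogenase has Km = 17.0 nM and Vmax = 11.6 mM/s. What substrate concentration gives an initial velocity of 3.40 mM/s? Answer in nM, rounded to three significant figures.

7.05 nM

The required fractional saturation is v/Vmax = 3.40/11.6 = 0.2931.
Then [S]/(Km+[S]) = 0.2931 ⇒ [S] = 17.0 × 0.2931/(1 − 0.2931) = 7.05 nM.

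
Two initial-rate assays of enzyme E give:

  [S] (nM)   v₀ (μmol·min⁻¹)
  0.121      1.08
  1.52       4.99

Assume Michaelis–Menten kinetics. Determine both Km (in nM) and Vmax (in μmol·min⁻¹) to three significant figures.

In reciprocal form, 1/v = (Km/Vmax)·(1/[S]) + 1/Vmax. The two points give (1/[S], 1/v) = (8.264, 0.9259) and (0.6579, 0.2004).
Slope = (0.9259 − 0.2004)/(8.264 − 0.6579) = 0.09538; intercept = 0.9259 − 0.09538×8.264 = 0.1376.
Vmax = 1/intercept = 7.26 μmol·min⁻¹; Km = slope × Vmax = 0.09538 × 7.26 = 0.693 nM.

Km = 0.693 nM; Vmax = 7.26 μmol·min⁻¹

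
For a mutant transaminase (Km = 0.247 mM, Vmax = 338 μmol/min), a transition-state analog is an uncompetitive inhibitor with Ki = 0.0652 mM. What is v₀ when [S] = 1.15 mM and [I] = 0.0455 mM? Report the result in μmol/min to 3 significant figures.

177 μmol/min

With α = 1 + [I]/Ki = 1 + 0.0455/0.0652 = 1.698, the uncompetitive rate law is v = (Vmax/α)·[S] / (Km/α + [S]).
v = (338/1.698)×1.15 / (0.247/1.698 + 1.15) = 228.9/1.295 = 177 μmol/min.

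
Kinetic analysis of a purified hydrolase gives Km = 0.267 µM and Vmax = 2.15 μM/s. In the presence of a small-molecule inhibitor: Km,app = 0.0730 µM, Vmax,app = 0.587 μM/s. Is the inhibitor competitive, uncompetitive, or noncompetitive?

uncompetitive

Both Km and Vmax decrease by the same factor (~3.66-fold) — characteristic of uncompetitive inhibition.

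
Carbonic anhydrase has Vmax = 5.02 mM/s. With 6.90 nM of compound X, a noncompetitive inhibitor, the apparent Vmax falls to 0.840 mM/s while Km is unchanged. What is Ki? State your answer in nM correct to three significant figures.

1.39 nM

Noncompetitive: Vmax,app = Vmax/α with α = 1 + [I]/Ki.
α = Vmax/Vmax,app = 5.02/0.840 = 5.976.
Ki = [I]/(α − 1) = 6.90/4.976 = 1.39 nM.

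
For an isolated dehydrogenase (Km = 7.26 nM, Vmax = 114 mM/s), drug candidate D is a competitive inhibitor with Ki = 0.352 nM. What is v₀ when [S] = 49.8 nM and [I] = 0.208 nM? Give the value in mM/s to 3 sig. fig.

92.5 mM/s

With α = 1 + [I]/Ki = 1 + 0.208/0.352 = 1.591, the competitive rate law is v = Vmax[S] / (αKm + [S]).
v = 114×49.8 / (1.591×7.26 + 49.8) = 5677/61.35 = 92.5 mM/s.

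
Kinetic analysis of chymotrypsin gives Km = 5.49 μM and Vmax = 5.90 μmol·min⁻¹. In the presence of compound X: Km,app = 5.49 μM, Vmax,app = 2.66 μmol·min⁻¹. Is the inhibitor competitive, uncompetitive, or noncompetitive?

Vmax decreases (5.90 → 2.66 μmol·min⁻¹) while Km is unchanged — pure noncompetitive inhibition.

noncompetitive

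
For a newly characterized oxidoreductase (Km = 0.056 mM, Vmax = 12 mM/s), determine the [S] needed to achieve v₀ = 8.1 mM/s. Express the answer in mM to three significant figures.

Rearranging v = Vmax[S]/(Km+[S]) gives [S] = Km·v/(Vmax − v).
[S] = 0.056 × 8.1 / (12 − 8.1) = 0.4536/3.900 = 0.116 mM.

0.116 mM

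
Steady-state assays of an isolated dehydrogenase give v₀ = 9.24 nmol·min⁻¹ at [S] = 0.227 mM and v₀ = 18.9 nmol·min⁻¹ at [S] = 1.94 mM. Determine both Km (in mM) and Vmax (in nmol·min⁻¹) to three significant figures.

Km = 0.312 mM; Vmax = 21.9 nmol·min⁻¹

In reciprocal form, 1/v = (Km/Vmax)·(1/[S]) + 1/Vmax. The two points give (1/[S], 1/v) = (4.405, 0.1082) and (0.5155, 0.05291).
Slope = (0.1082 − 0.05291)/(4.405 − 0.5155) = 0.01422; intercept = 0.1082 − 0.01422×4.405 = 0.04558.
Vmax = 1/intercept = 21.9 nmol·min⁻¹; Km = slope × Vmax = 0.01422 × 21.9 = 0.312 mM.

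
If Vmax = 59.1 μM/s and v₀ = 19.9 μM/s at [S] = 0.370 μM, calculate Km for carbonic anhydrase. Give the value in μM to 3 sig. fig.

From v = Vmax[S]/(Km+[S]), Km = [S](Vmax − v)/v.
Km = 0.370 × (59.1 − 19.9) / 19.9 = 14.50/19.9 = 0.729 μM.

0.729 μM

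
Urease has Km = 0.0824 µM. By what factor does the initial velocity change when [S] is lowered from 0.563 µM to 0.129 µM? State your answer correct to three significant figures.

0.700

The fractional saturations are [S]/(Km+[S]) = 0.563/0.6454 = 0.8723 and 0.129/0.2114 = 0.6102.
v₂/v₁ is just their ratio: 0.6102/0.8723 = 0.700.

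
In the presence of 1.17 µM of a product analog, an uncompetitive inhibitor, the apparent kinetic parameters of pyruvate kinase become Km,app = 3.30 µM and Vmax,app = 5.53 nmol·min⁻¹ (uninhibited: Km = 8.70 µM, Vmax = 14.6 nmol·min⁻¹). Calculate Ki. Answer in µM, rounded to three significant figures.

Uncompetitive: Vmax,app = Vmax/α (and Km,app = Km/α) with α = 1 + [I]/Ki.
α = Vmax/Vmax,app = 14.6/5.53 = 2.640.
Since α = 1 + [I]/Ki, [I]/Ki = 2.640 − 1 = 1.640 and Ki = 1.17/1.640 = 0.713 µM.

0.713 µM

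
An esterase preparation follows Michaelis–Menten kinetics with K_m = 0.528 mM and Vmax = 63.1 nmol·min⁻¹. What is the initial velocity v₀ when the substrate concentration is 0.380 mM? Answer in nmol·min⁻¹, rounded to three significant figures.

v = Vmax·[S]/(Km + [S]) = 63.1 × 0.380 / (0.528 + 0.380)
  = 23.98 / 0.9080 = 26.4 nmol·min⁻¹.

26.4 nmol·min⁻¹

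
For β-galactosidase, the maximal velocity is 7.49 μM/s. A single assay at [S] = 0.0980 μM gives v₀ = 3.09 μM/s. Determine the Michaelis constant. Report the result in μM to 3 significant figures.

From v = Vmax[S]/(Km+[S]), Km = [S](Vmax − v)/v.
Km = 0.0980 × (7.49 − 3.09) / 3.09 = 0.4312/3.09 = 0.140 μM.

0.140 μM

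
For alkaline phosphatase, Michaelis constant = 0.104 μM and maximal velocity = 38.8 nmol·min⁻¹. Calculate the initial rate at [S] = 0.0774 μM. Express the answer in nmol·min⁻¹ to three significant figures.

16.6 nmol·min⁻¹

[S]/(Km+[S]) = 0.0774/0.1814 = 0.4267, the fractional saturation.
v = 0.4267 × Vmax = 0.4267 × 38.8 = 16.6 nmol·min⁻¹.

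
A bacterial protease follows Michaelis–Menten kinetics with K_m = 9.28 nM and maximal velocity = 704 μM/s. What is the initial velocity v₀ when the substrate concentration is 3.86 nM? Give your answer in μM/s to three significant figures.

v = Vmax·[S]/(Km + [S]) = 704 × 3.86 / (9.28 + 3.86)
  = 2717 / 13.14 = 207 μM/s.

207 μM/s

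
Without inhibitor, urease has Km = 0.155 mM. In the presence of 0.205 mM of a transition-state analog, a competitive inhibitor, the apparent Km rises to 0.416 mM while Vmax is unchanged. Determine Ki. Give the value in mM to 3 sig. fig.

Competitive: Km,app = α·Km with α = 1 + [I]/Ki.
α = Km,app/Km = 0.416/0.155 = 2.684.
Since α = 1 + [I]/Ki, [I]/Ki = 2.684 − 1 = 1.684 and Ki = 0.205/1.684 = 0.122 mM.

0.122 mM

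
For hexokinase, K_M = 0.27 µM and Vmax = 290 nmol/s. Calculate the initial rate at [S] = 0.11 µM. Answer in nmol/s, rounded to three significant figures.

83.9 nmol/s

[S]/(Km+[S]) = 0.11/0.3800 = 0.2895, the fractional saturation.
v = 0.2895 × Vmax = 0.2895 × 290 = 83.9 nmol/s.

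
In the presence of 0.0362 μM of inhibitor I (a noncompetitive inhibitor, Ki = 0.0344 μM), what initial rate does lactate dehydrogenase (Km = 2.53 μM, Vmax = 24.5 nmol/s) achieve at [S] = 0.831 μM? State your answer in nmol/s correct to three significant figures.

2.95 nmol/s

With α = 1 + [I]/Ki = 1 + 0.0362/0.0344 = 2.052, the noncompetitive rate law is v = (Vmax/α)·[S] / (Km + [S]).
v = (24.5/2.052)×0.831 / (2.53 + 0.831) = 9.920/3.361 = 2.95 nmol/s.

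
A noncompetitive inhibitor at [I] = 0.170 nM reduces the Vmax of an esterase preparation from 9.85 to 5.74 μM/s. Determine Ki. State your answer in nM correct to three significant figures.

0.237 nM

Noncompetitive: Vmax,app = Vmax/α with α = 1 + [I]/Ki.
α = Vmax/Vmax,app = 9.85/5.74 = 1.716.
Ki = [I]/(α − 1) = 0.170/0.7160 = 0.237 nM.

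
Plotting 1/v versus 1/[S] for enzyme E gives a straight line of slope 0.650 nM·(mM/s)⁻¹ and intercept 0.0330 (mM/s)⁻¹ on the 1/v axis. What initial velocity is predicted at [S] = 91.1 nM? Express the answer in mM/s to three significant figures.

24.9 mM/s

The y-intercept is 1/Vmax, so Vmax = 1/0.0330 = 30.3 mM/s.
The slope is Km/Vmax, so Km = 0.650 × 30.3 = 19.7 nM.
Then v = 30.3 × 91.1/(19.7 + 91.1) = 24.9 mM/s.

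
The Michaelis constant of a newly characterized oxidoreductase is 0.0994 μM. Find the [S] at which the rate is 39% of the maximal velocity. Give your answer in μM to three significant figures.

v/Vmax = [S]/(Km+[S]) = 0.39, so [S] = Km·0.39/(1 − 0.39) = 0.0994 × 0.6393.
[S] = 0.0636 μM.

0.0636 μM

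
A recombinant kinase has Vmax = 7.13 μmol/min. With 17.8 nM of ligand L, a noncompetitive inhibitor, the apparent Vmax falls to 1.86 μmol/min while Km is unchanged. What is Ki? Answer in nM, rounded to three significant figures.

Noncompetitive: Vmax,app = Vmax/α with α = 1 + [I]/Ki.
α = Vmax/Vmax,app = 7.13/1.86 = 3.833.
Ki = [I]/(α − 1) = 17.8/2.833 = 6.28 nM.

6.28 nM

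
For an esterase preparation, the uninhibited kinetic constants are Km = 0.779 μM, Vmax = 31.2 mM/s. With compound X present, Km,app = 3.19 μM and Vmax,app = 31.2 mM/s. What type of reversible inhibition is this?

Km increases (0.779 → 3.19 μM) while Vmax is unchanged — the hallmark of competitive inhibition.

competitive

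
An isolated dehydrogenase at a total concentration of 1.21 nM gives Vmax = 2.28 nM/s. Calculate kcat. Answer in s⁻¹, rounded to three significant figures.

1.88 s⁻¹

kcat = Vmax/[E]total = 2.28 nM/s / 1.21 nM = 1.88 s⁻¹.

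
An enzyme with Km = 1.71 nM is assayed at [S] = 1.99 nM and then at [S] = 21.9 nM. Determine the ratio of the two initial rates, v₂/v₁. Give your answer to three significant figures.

1.72

Since Vmax cancels, v₂/v₁ = [S]₂(Km+[S]₁) / [S]₁(Km+[S]₂).
= 21.9×(1.71+1.99) / (1.99×(1.71+21.9)) = 81.03/46.98 = 1.72.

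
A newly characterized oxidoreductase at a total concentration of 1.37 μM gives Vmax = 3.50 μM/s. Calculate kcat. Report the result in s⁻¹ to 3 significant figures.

kcat = Vmax/[E]total = 3.50 μM/s / 1.37 μM = 2.55 s⁻¹.

2.55 s⁻¹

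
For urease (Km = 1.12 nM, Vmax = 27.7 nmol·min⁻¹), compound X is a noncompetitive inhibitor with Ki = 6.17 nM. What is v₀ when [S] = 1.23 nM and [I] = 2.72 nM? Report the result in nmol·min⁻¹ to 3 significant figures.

With α = 1 + [I]/Ki = 1 + 2.72/6.17 = 1.441, the noncompetitive rate law is v = (Vmax/α)·[S] / (Km + [S]).
v = (27.7/1.441)×1.23 / (1.12 + 1.23) = 23.65/2.350 = 10.1 nmol·min⁻¹.

10.1 nmol·min⁻¹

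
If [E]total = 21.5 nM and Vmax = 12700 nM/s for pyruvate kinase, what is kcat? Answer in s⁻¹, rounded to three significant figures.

591 s⁻¹

kcat = Vmax/[E]total = 12700 nM/s / 21.5 nM = 591 s⁻¹.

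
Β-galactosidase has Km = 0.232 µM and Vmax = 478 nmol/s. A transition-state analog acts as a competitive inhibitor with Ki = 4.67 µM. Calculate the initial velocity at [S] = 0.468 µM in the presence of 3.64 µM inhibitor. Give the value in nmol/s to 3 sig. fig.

254 nmol/s

With α = 1 + [I]/Ki = 1 + 3.64/4.67 = 1.779, the competitive rate law is v = Vmax[S] / (αKm + [S]).
v = 478×0.468 / (1.779×0.232 + 0.468) = 223.7/0.8808 = 254 nmol/s.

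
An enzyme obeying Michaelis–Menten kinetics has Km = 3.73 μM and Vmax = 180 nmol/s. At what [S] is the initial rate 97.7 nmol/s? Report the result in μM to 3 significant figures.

4.43 μM

Rearranging v = Vmax[S]/(Km+[S]) gives [S] = Km·v/(Vmax − v).
[S] = 3.73 × 97.7 / (180 − 97.7) = 364.4/82.30 = 4.43 μM.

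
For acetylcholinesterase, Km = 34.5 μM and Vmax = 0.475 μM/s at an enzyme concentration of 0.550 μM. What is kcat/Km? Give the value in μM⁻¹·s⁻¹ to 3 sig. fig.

0.0250 μM⁻¹·s⁻¹

kcat = Vmax/[E]total = 0.475/0.550 = 0.864 s⁻¹.
kcat/Km = 0.864/34.5 = 0.0250 μM⁻¹·s⁻¹.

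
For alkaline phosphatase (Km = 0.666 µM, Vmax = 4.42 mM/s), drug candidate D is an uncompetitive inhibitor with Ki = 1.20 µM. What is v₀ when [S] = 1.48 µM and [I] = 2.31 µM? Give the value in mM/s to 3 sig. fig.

α = 1 + [I]/Ki = 1 + 2.31/1.20 = 2.925.
For an uncompetitive inhibitor, both parameters are divided by α, giving Vmax/α and Km/α: Km,app = 0.228 µM, Vmax,app = 1.51 mM/s.
v = Vmax,app·[S]/(Km,app + [S]) = 1.51 × 1.48/(0.228 + 1.48) = 1.31 mM/s.

1.31 mM/s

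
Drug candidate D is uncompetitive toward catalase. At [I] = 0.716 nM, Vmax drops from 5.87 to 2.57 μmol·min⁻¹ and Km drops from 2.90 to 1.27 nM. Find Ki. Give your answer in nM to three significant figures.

0.558 nM

Uncompetitive: Vmax,app = Vmax/α (and Km,app = Km/α) with α = 1 + [I]/Ki.
α = Vmax/Vmax,app = 5.87/2.57 = 2.284.
Since α = 1 + [I]/Ki, [I]/Ki = 2.284 − 1 = 1.284 and Ki = 0.716/1.284 = 0.558 nM.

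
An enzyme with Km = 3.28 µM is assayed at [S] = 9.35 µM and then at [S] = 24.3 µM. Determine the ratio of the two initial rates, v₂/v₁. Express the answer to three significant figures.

1.19

Since Vmax cancels, v₂/v₁ = [S]₂(Km+[S]₁) / [S]₁(Km+[S]₂).
= 24.3×(3.28+9.35) / (9.35×(3.28+24.3)) = 306.9/257.9 = 1.19.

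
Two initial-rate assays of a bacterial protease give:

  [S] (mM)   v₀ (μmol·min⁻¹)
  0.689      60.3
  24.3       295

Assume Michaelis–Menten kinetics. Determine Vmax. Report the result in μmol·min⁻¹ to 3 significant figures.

333 μmol·min⁻¹

From v = Vmax[S]/(Km+[S]), each point gives Vmax = v(Km+[S])/[S].
Equating: 60.3(Km+0.689)/0.689 = 295(Km+24.3)/24.3.
87.52·Km + 60.3 = 12.14·Km + 295, so (87.52 − 12.14)·Km = 295 − 60.3.
Km = 234.7/75.38 = 3.11 mM; then Vmax = 60.3(3.11+0.689)/0.689 = 333 μmol·min⁻¹.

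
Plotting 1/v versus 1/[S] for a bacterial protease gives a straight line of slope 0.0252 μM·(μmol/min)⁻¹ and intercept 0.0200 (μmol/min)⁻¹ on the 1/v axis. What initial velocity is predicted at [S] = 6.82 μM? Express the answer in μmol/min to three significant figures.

The y-intercept is 1/Vmax, so Vmax = 1/0.0200 = 50.0 μmol/min.
The slope is Km/Vmax, so Km = 0.0252 × 50.0 = 1.26 μM.
Then v = 50.0 × 6.82/(1.26 + 6.82) = 42.2 μmol/min.

42.2 μmol/min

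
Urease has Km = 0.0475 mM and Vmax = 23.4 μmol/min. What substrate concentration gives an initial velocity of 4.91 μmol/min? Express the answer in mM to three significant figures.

0.0126 mM

The required fractional saturation is v/Vmax = 4.91/23.4 = 0.2098.
Then [S]/(Km+[S]) = 0.2098 ⇒ [S] = 0.0475 × 0.2098/(1 − 0.2098) = 0.0126 mM.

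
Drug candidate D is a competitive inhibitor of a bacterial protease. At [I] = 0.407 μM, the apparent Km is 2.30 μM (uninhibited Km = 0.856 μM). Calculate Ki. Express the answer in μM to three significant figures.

0.241 μM

Competitive: Km,app = α·Km with α = 1 + [I]/Ki.
α = Km,app/Km = 2.30/0.856 = 2.687.
Ki = [I]/(α − 1) = 0.407/1.687 = 0.241 μM.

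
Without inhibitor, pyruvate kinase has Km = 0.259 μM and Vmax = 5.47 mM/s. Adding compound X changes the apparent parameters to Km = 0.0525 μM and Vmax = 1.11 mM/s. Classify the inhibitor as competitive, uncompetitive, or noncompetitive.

Both Km and Vmax decrease by the same factor (~4.93-fold) — characteristic of uncompetitive inhibition.

uncompetitive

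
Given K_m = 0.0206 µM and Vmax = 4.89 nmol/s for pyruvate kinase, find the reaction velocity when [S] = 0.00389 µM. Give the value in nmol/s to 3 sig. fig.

[S]/(Km+[S]) = 0.00389/0.02449 = 0.1588, the fractional saturation.
v = 0.1588 × Vmax = 0.1588 × 4.89 = 0.777 nmol/s.

0.777 nmol/s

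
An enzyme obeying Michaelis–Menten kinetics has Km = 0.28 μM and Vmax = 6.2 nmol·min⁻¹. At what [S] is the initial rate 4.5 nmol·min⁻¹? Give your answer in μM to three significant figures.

0.741 μM

Rearranging v = Vmax[S]/(Km+[S]) gives [S] = Km·v/(Vmax − v).
[S] = 0.28 × 4.5 / (6.2 − 4.5) = 1.260/1.700 = 0.741 μM.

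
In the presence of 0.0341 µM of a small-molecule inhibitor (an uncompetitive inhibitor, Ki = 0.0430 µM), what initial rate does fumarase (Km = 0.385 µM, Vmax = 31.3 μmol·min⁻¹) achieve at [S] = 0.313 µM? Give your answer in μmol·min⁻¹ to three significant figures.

With α = 1 + [I]/Ki = 1 + 0.0341/0.0430 = 1.793, the uncompetitive rate law is v = (Vmax/α)·[S] / (Km/α + [S]).
v = (31.3/1.793)×0.313 / (0.385/1.793 + 0.313) = 5.464/0.5277 = 10.4 μmol·min⁻¹.

10.4 μmol·min⁻¹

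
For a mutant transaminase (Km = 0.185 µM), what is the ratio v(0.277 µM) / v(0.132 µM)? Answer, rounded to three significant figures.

Since Vmax cancels, v₂/v₁ = [S]₂(Km+[S]₁) / [S]₁(Km+[S]₂).
= 0.277×(0.185+0.132) / (0.132×(0.185+0.277)) = 0.08781/0.06098 = 1.44.

1.44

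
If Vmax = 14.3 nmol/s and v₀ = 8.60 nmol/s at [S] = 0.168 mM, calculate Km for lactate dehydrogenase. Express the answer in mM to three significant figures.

0.111 mM

v/Vmax = 8.60/14.3 = 0.6014 = [S]/(Km+[S]).
So Km + [S] = [S]/0.6014 = 0.2793 mM, giving Km = 0.2793 − 0.168 = 0.111 mM.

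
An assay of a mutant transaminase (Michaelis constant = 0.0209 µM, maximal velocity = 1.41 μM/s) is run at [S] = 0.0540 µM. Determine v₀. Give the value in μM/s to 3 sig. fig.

1.02 μM/s

v = Vmax·[S]/(Km + [S]) = 1.41 × 0.0540 / (0.0209 + 0.0540)
  = 0.07614 / 0.07490 = 1.02 μM/s.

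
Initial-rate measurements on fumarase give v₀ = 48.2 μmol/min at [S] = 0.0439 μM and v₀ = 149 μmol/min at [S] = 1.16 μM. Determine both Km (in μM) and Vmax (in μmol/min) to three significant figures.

From v = Vmax[S]/(Km+[S]), each point gives Vmax = v(Km+[S])/[S].
Equating: 48.2(Km+0.0439)/0.0439 = 149(Km+1.16)/1.16.
1098·Km + 48.2 = 128.4·Km + 149, so (1098 − 128.4)·Km = 149 − 48.2.
Km = 100.8/969.5 = 0.104 μM; then Vmax = 48.2(0.104+0.0439)/0.0439 = 162 μmol/min.

Km = 0.104 μM; Vmax = 162 μmol/min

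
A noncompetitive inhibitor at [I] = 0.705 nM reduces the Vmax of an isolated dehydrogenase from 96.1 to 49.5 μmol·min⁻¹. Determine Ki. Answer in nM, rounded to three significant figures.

Noncompetitive: Vmax,app = Vmax/α with α = 1 + [I]/Ki.
α = Vmax/Vmax,app = 96.1/49.5 = 1.941.
Since α = 1 + [I]/Ki, [I]/Ki = 1.941 − 1 = 0.9414 and Ki = 0.705/0.9414 = 0.749 nM.

0.749 nM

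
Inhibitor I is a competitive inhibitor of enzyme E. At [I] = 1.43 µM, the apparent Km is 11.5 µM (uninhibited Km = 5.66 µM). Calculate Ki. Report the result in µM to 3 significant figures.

1.39 µM

Competitive: Km,app = α·Km with α = 1 + [I]/Ki.
α = Km,app/Km = 11.5/5.66 = 2.032.
Since α = 1 + [I]/Ki, [I]/Ki = 2.032 − 1 = 1.032 and Ki = 1.43/1.032 = 1.39 µM.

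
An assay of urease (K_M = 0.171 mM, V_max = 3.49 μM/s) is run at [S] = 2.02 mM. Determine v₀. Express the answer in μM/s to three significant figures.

[S]/(Km+[S]) = 2.02/2.191 = 0.9220, the fractional saturation.
v = 0.9220 × Vmax = 0.9220 × 3.49 = 3.22 μM/s.

3.22 μM/s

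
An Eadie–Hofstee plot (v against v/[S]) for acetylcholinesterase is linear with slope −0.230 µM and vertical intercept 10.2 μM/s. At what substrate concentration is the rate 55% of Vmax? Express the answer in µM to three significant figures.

The Eadie–Hofstee slope gives Km = 0.230 µM (slope = −Km).
v/Vmax = [S]/(Km+[S]) = 0.55 ⇒ [S] = Km·0.55/(1−0.55) = 0.230 × 1.222 = 0.281 µM.

0.281 µM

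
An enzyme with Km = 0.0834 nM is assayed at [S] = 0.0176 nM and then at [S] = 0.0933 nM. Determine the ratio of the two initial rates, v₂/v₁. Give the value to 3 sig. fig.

The fractional saturations are [S]/(Km+[S]) = 0.0176/0.1010 = 0.1743 and 0.0933/0.1767 = 0.5280.
v₂/v₁ is just their ratio: 0.5280/0.1743 = 3.03.

3.03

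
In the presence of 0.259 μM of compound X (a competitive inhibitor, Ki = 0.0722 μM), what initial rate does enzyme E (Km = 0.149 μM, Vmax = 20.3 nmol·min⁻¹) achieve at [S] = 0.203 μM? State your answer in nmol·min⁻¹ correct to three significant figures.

α = 1 + [I]/Ki = 1 + 0.259/0.0722 = 4.587.
For a competitive inhibitor, Vmax is unchanged and the apparent Km becomes α·Km: Km,app = 0.684 μM, Vmax,app = 20.3 nmol·min⁻¹.
v = Vmax,app·[S]/(Km,app + [S]) = 20.3 × 0.203/(0.684 + 0.203) = 4.65 nmol·min⁻¹.

4.65 nmol·min⁻¹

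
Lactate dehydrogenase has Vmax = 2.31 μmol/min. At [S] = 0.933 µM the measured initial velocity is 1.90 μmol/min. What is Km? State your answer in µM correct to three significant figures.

v/Vmax = 1.90/2.31 = 0.8225 = [S]/(Km+[S]).
So Km + [S] = [S]/0.8225 = 1.134 µM, giving Km = 1.134 − 0.933 = 0.201 µM.

0.201 µM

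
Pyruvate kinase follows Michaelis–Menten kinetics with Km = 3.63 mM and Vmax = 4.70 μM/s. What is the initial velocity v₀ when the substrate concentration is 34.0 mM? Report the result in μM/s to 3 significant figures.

[S]/(Km+[S]) = 34.0/37.63 = 0.9035, the fractional saturation.
v = 0.9035 × Vmax = 0.9035 × 4.70 = 4.25 μM/s.

4.25 μM/s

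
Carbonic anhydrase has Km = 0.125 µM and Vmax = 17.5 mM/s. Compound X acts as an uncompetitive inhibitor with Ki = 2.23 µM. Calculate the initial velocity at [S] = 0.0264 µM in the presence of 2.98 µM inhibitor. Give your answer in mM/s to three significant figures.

α = 1 + [I]/Ki = 1 + 2.98/2.23 = 2.336.
For an uncompetitive inhibitor, both parameters are divided by α, giving Vmax/α and Km/α: Km,app = 0.0535 µM, Vmax,app = 7.49 mM/s.
v = Vmax,app·[S]/(Km,app + [S]) = 7.49 × 0.0264/(0.0535 + 0.0264) = 2.47 mM/s.

2.47 mM/s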